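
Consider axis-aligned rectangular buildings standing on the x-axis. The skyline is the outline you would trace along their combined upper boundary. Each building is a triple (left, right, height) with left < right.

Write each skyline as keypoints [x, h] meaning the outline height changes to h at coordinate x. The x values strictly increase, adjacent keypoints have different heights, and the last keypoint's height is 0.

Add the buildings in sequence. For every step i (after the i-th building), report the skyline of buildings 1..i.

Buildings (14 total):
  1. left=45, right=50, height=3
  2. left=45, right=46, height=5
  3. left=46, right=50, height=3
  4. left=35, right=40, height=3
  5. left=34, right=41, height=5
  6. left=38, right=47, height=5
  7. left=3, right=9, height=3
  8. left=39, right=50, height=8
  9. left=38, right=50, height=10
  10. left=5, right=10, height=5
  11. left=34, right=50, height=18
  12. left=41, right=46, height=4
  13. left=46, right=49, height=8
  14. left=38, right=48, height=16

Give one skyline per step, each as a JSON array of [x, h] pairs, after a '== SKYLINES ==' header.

== SKYLINES ==
[[45,3],[50,0]]
[[45,5],[46,3],[50,0]]
[[45,5],[46,3],[50,0]]
[[35,3],[40,0],[45,5],[46,3],[50,0]]
[[34,5],[41,0],[45,5],[46,3],[50,0]]
[[34,5],[47,3],[50,0]]
[[3,3],[9,0],[34,5],[47,3],[50,0]]
[[3,3],[9,0],[34,5],[39,8],[50,0]]
[[3,3],[9,0],[34,5],[38,10],[50,0]]
[[3,3],[5,5],[10,0],[34,5],[38,10],[50,0]]
[[3,3],[5,5],[10,0],[34,18],[50,0]]
[[3,3],[5,5],[10,0],[34,18],[50,0]]
[[3,3],[5,5],[10,0],[34,18],[50,0]]
[[3,3],[5,5],[10,0],[34,18],[50,0]]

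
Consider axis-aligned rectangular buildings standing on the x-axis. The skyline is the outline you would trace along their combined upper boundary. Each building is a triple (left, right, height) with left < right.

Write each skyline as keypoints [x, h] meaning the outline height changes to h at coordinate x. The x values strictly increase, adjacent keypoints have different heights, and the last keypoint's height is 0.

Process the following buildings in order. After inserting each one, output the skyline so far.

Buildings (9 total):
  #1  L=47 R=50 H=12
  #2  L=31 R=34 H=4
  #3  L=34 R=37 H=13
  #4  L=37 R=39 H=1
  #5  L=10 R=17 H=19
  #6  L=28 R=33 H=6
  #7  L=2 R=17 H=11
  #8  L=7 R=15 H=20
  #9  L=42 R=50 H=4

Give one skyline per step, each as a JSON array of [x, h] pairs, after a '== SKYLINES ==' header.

== SKYLINES ==
[[47,12],[50,0]]
[[31,4],[34,0],[47,12],[50,0]]
[[31,4],[34,13],[37,0],[47,12],[50,0]]
[[31,4],[34,13],[37,1],[39,0],[47,12],[50,0]]
[[10,19],[17,0],[31,4],[34,13],[37,1],[39,0],[47,12],[50,0]]
[[10,19],[17,0],[28,6],[33,4],[34,13],[37,1],[39,0],[47,12],[50,0]]
[[2,11],[10,19],[17,0],[28,6],[33,4],[34,13],[37,1],[39,0],[47,12],[50,0]]
[[2,11],[7,20],[15,19],[17,0],[28,6],[33,4],[34,13],[37,1],[39,0],[47,12],[50,0]]
[[2,11],[7,20],[15,19],[17,0],[28,6],[33,4],[34,13],[37,1],[39,0],[42,4],[47,12],[50,0]]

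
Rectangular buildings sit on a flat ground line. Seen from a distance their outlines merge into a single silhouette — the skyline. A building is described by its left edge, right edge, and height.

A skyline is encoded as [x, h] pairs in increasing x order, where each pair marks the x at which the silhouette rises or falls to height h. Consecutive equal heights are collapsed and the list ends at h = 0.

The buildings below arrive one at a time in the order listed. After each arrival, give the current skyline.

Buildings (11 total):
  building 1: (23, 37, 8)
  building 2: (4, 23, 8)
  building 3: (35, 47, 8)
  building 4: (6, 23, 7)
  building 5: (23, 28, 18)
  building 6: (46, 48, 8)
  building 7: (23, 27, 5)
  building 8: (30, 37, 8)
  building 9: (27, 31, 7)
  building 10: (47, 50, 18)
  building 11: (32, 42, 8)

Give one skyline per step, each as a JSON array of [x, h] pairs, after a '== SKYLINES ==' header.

== SKYLINES ==
[[23,8],[37,0]]
[[4,8],[37,0]]
[[4,8],[47,0]]
[[4,8],[47,0]]
[[4,8],[23,18],[28,8],[47,0]]
[[4,8],[23,18],[28,8],[48,0]]
[[4,8],[23,18],[28,8],[48,0]]
[[4,8],[23,18],[28,8],[48,0]]
[[4,8],[23,18],[28,8],[48,0]]
[[4,8],[23,18],[28,8],[47,18],[50,0]]
[[4,8],[23,18],[28,8],[47,18],[50,0]]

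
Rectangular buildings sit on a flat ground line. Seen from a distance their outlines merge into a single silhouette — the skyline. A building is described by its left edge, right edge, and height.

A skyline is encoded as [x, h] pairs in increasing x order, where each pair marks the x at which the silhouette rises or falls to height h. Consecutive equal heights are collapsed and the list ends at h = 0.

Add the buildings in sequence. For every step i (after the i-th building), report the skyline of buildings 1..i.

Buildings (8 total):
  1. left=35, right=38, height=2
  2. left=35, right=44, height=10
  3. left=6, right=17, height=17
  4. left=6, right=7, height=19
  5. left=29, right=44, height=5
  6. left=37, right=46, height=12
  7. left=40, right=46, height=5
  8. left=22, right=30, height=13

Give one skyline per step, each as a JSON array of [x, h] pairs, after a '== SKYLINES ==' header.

== SKYLINES ==
[[35,2],[38,0]]
[[35,10],[44,0]]
[[6,17],[17,0],[35,10],[44,0]]
[[6,19],[7,17],[17,0],[35,10],[44,0]]
[[6,19],[7,17],[17,0],[29,5],[35,10],[44,0]]
[[6,19],[7,17],[17,0],[29,5],[35,10],[37,12],[46,0]]
[[6,19],[7,17],[17,0],[29,5],[35,10],[37,12],[46,0]]
[[6,19],[7,17],[17,0],[22,13],[30,5],[35,10],[37,12],[46,0]]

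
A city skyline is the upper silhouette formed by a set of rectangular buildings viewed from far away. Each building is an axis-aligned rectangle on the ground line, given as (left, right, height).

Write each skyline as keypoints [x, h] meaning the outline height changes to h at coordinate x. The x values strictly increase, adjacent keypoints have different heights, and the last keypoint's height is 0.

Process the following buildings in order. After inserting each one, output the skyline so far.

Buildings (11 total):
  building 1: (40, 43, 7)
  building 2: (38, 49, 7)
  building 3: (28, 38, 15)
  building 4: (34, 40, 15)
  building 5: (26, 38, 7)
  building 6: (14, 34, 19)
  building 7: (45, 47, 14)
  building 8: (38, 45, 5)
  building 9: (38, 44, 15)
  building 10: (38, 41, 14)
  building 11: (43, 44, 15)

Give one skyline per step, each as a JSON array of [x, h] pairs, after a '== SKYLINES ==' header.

== SKYLINES ==
[[40,7],[43,0]]
[[38,7],[49,0]]
[[28,15],[38,7],[49,0]]
[[28,15],[40,7],[49,0]]
[[26,7],[28,15],[40,7],[49,0]]
[[14,19],[34,15],[40,7],[49,0]]
[[14,19],[34,15],[40,7],[45,14],[47,7],[49,0]]
[[14,19],[34,15],[40,7],[45,14],[47,7],[49,0]]
[[14,19],[34,15],[44,7],[45,14],[47,7],[49,0]]
[[14,19],[34,15],[44,7],[45,14],[47,7],[49,0]]
[[14,19],[34,15],[44,7],[45,14],[47,7],[49,0]]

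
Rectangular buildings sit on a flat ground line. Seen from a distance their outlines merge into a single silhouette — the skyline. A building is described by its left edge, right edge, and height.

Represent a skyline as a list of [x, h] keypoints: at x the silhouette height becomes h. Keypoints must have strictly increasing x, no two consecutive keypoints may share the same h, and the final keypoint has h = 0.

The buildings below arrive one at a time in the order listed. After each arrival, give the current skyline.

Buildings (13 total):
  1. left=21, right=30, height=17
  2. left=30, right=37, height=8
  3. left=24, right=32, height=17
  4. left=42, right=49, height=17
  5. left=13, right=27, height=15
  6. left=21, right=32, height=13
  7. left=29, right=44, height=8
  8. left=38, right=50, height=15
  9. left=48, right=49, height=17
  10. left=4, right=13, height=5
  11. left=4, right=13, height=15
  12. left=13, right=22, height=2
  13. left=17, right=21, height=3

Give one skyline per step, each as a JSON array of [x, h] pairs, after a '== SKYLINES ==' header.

== SKYLINES ==
[[21,17],[30,0]]
[[21,17],[30,8],[37,0]]
[[21,17],[32,8],[37,0]]
[[21,17],[32,8],[37,0],[42,17],[49,0]]
[[13,15],[21,17],[32,8],[37,0],[42,17],[49,0]]
[[13,15],[21,17],[32,8],[37,0],[42,17],[49,0]]
[[13,15],[21,17],[32,8],[42,17],[49,0]]
[[13,15],[21,17],[32,8],[38,15],[42,17],[49,15],[50,0]]
[[13,15],[21,17],[32,8],[38,15],[42,17],[49,15],[50,0]]
[[4,5],[13,15],[21,17],[32,8],[38,15],[42,17],[49,15],[50,0]]
[[4,15],[21,17],[32,8],[38,15],[42,17],[49,15],[50,0]]
[[4,15],[21,17],[32,8],[38,15],[42,17],[49,15],[50,0]]
[[4,15],[21,17],[32,8],[38,15],[42,17],[49,15],[50,0]]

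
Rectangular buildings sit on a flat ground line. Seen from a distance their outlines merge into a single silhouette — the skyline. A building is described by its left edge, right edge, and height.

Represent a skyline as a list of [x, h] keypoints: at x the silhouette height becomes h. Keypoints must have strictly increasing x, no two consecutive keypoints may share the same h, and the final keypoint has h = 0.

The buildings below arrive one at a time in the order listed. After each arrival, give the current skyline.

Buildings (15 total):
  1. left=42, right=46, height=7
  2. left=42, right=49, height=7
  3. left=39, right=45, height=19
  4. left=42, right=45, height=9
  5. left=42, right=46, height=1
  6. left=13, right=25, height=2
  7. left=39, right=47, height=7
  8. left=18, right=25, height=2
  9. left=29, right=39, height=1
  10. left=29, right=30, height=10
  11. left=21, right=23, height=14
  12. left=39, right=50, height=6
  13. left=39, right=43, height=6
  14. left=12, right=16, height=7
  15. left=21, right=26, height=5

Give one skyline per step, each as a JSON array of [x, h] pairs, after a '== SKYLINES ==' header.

== SKYLINES ==
[[42,7],[46,0]]
[[42,7],[49,0]]
[[39,19],[45,7],[49,0]]
[[39,19],[45,7],[49,0]]
[[39,19],[45,7],[49,0]]
[[13,2],[25,0],[39,19],[45,7],[49,0]]
[[13,2],[25,0],[39,19],[45,7],[49,0]]
[[13,2],[25,0],[39,19],[45,7],[49,0]]
[[13,2],[25,0],[29,1],[39,19],[45,7],[49,0]]
[[13,2],[25,0],[29,10],[30,1],[39,19],[45,7],[49,0]]
[[13,2],[21,14],[23,2],[25,0],[29,10],[30,1],[39,19],[45,7],[49,0]]
[[13,2],[21,14],[23,2],[25,0],[29,10],[30,1],[39,19],[45,7],[49,6],[50,0]]
[[13,2],[21,14],[23,2],[25,0],[29,10],[30,1],[39,19],[45,7],[49,6],[50,0]]
[[12,7],[16,2],[21,14],[23,2],[25,0],[29,10],[30,1],[39,19],[45,7],[49,6],[50,0]]
[[12,7],[16,2],[21,14],[23,5],[26,0],[29,10],[30,1],[39,19],[45,7],[49,6],[50,0]]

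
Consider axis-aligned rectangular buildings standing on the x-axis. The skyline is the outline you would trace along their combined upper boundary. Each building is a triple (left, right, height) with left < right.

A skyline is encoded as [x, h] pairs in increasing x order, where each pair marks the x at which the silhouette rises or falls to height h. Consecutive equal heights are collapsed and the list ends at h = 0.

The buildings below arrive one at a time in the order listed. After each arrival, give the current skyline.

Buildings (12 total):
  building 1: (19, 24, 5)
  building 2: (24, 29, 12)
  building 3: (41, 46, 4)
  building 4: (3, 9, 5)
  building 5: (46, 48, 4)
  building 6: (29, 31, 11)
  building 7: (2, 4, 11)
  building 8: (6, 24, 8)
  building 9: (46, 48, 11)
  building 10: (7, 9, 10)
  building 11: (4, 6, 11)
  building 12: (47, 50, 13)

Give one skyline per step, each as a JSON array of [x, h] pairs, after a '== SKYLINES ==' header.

== SKYLINES ==
[[19,5],[24,0]]
[[19,5],[24,12],[29,0]]
[[19,5],[24,12],[29,0],[41,4],[46,0]]
[[3,5],[9,0],[19,5],[24,12],[29,0],[41,4],[46,0]]
[[3,5],[9,0],[19,5],[24,12],[29,0],[41,4],[48,0]]
[[3,5],[9,0],[19,5],[24,12],[29,11],[31,0],[41,4],[48,0]]
[[2,11],[4,5],[9,0],[19,5],[24,12],[29,11],[31,0],[41,4],[48,0]]
[[2,11],[4,5],[6,8],[24,12],[29,11],[31,0],[41,4],[48,0]]
[[2,11],[4,5],[6,8],[24,12],[29,11],[31,0],[41,4],[46,11],[48,0]]
[[2,11],[4,5],[6,8],[7,10],[9,8],[24,12],[29,11],[31,0],[41,4],[46,11],[48,0]]
[[2,11],[6,8],[7,10],[9,8],[24,12],[29,11],[31,0],[41,4],[46,11],[48,0]]
[[2,11],[6,8],[7,10],[9,8],[24,12],[29,11],[31,0],[41,4],[46,11],[47,13],[50,0]]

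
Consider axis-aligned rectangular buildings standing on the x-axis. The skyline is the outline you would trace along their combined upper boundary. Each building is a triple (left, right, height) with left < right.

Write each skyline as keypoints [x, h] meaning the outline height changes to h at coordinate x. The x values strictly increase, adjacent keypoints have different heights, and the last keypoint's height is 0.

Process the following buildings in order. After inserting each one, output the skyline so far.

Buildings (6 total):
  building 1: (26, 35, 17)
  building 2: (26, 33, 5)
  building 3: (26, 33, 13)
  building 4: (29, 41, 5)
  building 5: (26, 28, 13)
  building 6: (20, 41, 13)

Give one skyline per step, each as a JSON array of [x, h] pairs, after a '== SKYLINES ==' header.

== SKYLINES ==
[[26,17],[35,0]]
[[26,17],[35,0]]
[[26,17],[35,0]]
[[26,17],[35,5],[41,0]]
[[26,17],[35,5],[41,0]]
[[20,13],[26,17],[35,13],[41,0]]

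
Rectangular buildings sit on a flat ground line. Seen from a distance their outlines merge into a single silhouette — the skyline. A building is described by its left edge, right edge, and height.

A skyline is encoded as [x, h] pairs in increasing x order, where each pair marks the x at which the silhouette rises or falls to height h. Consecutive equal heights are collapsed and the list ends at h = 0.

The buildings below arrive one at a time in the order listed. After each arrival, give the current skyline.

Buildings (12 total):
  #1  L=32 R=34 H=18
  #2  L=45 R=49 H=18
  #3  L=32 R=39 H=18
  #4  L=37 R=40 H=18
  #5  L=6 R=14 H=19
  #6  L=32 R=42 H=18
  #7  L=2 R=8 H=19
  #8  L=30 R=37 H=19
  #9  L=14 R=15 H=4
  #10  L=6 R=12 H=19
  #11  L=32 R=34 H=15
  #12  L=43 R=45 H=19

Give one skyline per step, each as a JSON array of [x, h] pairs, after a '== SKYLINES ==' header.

== SKYLINES ==
[[32,18],[34,0]]
[[32,18],[34,0],[45,18],[49,0]]
[[32,18],[39,0],[45,18],[49,0]]
[[32,18],[40,0],[45,18],[49,0]]
[[6,19],[14,0],[32,18],[40,0],[45,18],[49,0]]
[[6,19],[14,0],[32,18],[42,0],[45,18],[49,0]]
[[2,19],[14,0],[32,18],[42,0],[45,18],[49,0]]
[[2,19],[14,0],[30,19],[37,18],[42,0],[45,18],[49,0]]
[[2,19],[14,4],[15,0],[30,19],[37,18],[42,0],[45,18],[49,0]]
[[2,19],[14,4],[15,0],[30,19],[37,18],[42,0],[45,18],[49,0]]
[[2,19],[14,4],[15,0],[30,19],[37,18],[42,0],[45,18],[49,0]]
[[2,19],[14,4],[15,0],[30,19],[37,18],[42,0],[43,19],[45,18],[49,0]]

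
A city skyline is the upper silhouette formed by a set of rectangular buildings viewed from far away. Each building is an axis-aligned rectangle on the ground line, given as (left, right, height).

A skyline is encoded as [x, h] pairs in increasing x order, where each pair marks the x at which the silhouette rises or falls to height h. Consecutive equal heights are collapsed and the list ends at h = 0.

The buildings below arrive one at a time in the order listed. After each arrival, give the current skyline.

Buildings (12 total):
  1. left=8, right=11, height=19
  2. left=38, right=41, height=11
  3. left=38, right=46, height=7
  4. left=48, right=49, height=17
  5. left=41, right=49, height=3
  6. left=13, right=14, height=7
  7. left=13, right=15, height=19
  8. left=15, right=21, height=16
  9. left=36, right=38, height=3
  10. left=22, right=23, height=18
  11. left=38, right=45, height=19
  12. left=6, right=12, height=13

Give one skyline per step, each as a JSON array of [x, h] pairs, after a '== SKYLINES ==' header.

== SKYLINES ==
[[8,19],[11,0]]
[[8,19],[11,0],[38,11],[41,0]]
[[8,19],[11,0],[38,11],[41,7],[46,0]]
[[8,19],[11,0],[38,11],[41,7],[46,0],[48,17],[49,0]]
[[8,19],[11,0],[38,11],[41,7],[46,3],[48,17],[49,0]]
[[8,19],[11,0],[13,7],[14,0],[38,11],[41,7],[46,3],[48,17],[49,0]]
[[8,19],[11,0],[13,19],[15,0],[38,11],[41,7],[46,3],[48,17],[49,0]]
[[8,19],[11,0],[13,19],[15,16],[21,0],[38,11],[41,7],[46,3],[48,17],[49,0]]
[[8,19],[11,0],[13,19],[15,16],[21,0],[36,3],[38,11],[41,7],[46,3],[48,17],[49,0]]
[[8,19],[11,0],[13,19],[15,16],[21,0],[22,18],[23,0],[36,3],[38,11],[41,7],[46,3],[48,17],[49,0]]
[[8,19],[11,0],[13,19],[15,16],[21,0],[22,18],[23,0],[36,3],[38,19],[45,7],[46,3],[48,17],[49,0]]
[[6,13],[8,19],[11,13],[12,0],[13,19],[15,16],[21,0],[22,18],[23,0],[36,3],[38,19],[45,7],[46,3],[48,17],[49,0]]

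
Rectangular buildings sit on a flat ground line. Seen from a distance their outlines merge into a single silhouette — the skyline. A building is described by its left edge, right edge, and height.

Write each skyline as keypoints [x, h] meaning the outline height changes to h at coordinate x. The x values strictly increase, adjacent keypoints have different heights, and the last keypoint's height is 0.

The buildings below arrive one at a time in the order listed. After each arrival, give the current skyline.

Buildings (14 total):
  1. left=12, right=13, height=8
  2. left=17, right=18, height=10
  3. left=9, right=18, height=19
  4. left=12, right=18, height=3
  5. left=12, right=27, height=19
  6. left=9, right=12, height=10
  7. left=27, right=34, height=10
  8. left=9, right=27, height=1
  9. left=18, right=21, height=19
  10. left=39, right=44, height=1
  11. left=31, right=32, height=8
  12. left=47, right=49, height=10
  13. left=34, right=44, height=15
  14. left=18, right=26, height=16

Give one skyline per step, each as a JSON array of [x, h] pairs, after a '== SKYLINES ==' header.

== SKYLINES ==
[[12,8],[13,0]]
[[12,8],[13,0],[17,10],[18,0]]
[[9,19],[18,0]]
[[9,19],[18,0]]
[[9,19],[27,0]]
[[9,19],[27,0]]
[[9,19],[27,10],[34,0]]
[[9,19],[27,10],[34,0]]
[[9,19],[27,10],[34,0]]
[[9,19],[27,10],[34,0],[39,1],[44,0]]
[[9,19],[27,10],[34,0],[39,1],[44,0]]
[[9,19],[27,10],[34,0],[39,1],[44,0],[47,10],[49,0]]
[[9,19],[27,10],[34,15],[44,0],[47,10],[49,0]]
[[9,19],[27,10],[34,15],[44,0],[47,10],[49,0]]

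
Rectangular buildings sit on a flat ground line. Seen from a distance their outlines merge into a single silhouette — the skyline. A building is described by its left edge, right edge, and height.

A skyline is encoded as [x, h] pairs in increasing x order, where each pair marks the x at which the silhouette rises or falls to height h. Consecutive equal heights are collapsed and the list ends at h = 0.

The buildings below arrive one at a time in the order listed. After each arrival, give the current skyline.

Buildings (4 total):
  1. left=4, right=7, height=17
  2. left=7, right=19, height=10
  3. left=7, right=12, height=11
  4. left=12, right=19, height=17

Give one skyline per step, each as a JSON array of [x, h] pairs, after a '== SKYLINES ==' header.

== SKYLINES ==
[[4,17],[7,0]]
[[4,17],[7,10],[19,0]]
[[4,17],[7,11],[12,10],[19,0]]
[[4,17],[7,11],[12,17],[19,0]]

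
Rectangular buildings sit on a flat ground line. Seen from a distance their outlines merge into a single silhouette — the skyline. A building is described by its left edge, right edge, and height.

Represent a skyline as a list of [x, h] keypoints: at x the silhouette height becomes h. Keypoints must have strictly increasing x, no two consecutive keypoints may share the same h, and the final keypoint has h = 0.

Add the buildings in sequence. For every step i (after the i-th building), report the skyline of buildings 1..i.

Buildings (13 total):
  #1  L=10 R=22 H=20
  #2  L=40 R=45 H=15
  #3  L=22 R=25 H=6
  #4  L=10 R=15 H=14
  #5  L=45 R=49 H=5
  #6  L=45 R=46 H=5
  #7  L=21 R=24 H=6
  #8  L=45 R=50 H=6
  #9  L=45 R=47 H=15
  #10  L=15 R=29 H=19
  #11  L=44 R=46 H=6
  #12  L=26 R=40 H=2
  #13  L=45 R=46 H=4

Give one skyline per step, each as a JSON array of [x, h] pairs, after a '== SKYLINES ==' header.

== SKYLINES ==
[[10,20],[22,0]]
[[10,20],[22,0],[40,15],[45,0]]
[[10,20],[22,6],[25,0],[40,15],[45,0]]
[[10,20],[22,6],[25,0],[40,15],[45,0]]
[[10,20],[22,6],[25,0],[40,15],[45,5],[49,0]]
[[10,20],[22,6],[25,0],[40,15],[45,5],[49,0]]
[[10,20],[22,6],[25,0],[40,15],[45,5],[49,0]]
[[10,20],[22,6],[25,0],[40,15],[45,6],[50,0]]
[[10,20],[22,6],[25,0],[40,15],[47,6],[50,0]]
[[10,20],[22,19],[29,0],[40,15],[47,6],[50,0]]
[[10,20],[22,19],[29,0],[40,15],[47,6],[50,0]]
[[10,20],[22,19],[29,2],[40,15],[47,6],[50,0]]
[[10,20],[22,19],[29,2],[40,15],[47,6],[50,0]]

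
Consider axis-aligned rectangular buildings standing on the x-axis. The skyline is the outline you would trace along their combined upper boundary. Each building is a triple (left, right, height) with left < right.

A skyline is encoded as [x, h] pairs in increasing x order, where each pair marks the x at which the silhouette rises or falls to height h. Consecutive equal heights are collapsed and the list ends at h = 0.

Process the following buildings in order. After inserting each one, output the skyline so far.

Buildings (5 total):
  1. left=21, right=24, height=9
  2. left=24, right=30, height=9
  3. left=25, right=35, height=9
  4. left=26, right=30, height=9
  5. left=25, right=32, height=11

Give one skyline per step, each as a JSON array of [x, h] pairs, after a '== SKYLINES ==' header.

== SKYLINES ==
[[21,9],[24,0]]
[[21,9],[30,0]]
[[21,9],[35,0]]
[[21,9],[35,0]]
[[21,9],[25,11],[32,9],[35,0]]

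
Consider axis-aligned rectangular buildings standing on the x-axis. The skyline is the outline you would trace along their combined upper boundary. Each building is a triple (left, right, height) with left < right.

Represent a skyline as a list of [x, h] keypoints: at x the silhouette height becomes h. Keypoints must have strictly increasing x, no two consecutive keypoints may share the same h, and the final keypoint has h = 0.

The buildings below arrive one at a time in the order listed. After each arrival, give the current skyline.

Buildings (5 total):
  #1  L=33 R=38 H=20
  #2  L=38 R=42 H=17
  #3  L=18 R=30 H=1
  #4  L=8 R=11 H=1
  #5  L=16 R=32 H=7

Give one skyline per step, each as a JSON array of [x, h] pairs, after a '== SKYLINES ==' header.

== SKYLINES ==
[[33,20],[38,0]]
[[33,20],[38,17],[42,0]]
[[18,1],[30,0],[33,20],[38,17],[42,0]]
[[8,1],[11,0],[18,1],[30,0],[33,20],[38,17],[42,0]]
[[8,1],[11,0],[16,7],[32,0],[33,20],[38,17],[42,0]]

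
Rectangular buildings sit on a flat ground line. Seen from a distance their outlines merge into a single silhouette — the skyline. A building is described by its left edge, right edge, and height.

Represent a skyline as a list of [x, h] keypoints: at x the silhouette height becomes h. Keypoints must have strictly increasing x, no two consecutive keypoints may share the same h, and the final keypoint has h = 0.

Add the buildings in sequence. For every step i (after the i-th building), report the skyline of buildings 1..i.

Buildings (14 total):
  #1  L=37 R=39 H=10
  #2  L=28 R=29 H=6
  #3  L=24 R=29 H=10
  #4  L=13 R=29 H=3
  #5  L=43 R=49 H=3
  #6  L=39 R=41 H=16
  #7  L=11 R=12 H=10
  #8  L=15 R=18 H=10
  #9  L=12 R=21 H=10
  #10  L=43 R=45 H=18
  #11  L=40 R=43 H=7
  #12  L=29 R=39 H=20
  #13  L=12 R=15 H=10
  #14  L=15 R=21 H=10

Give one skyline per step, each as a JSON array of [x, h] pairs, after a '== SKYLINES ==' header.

== SKYLINES ==
[[37,10],[39,0]]
[[28,6],[29,0],[37,10],[39,0]]
[[24,10],[29,0],[37,10],[39,0]]
[[13,3],[24,10],[29,0],[37,10],[39,0]]
[[13,3],[24,10],[29,0],[37,10],[39,0],[43,3],[49,0]]
[[13,3],[24,10],[29,0],[37,10],[39,16],[41,0],[43,3],[49,0]]
[[11,10],[12,0],[13,3],[24,10],[29,0],[37,10],[39,16],[41,0],[43,3],[49,0]]
[[11,10],[12,0],[13,3],[15,10],[18,3],[24,10],[29,0],[37,10],[39,16],[41,0],[43,3],[49,0]]
[[11,10],[21,3],[24,10],[29,0],[37,10],[39,16],[41,0],[43,3],[49,0]]
[[11,10],[21,3],[24,10],[29,0],[37,10],[39,16],[41,0],[43,18],[45,3],[49,0]]
[[11,10],[21,3],[24,10],[29,0],[37,10],[39,16],[41,7],[43,18],[45,3],[49,0]]
[[11,10],[21,3],[24,10],[29,20],[39,16],[41,7],[43,18],[45,3],[49,0]]
[[11,10],[21,3],[24,10],[29,20],[39,16],[41,7],[43,18],[45,3],[49,0]]
[[11,10],[21,3],[24,10],[29,20],[39,16],[41,7],[43,18],[45,3],[49,0]]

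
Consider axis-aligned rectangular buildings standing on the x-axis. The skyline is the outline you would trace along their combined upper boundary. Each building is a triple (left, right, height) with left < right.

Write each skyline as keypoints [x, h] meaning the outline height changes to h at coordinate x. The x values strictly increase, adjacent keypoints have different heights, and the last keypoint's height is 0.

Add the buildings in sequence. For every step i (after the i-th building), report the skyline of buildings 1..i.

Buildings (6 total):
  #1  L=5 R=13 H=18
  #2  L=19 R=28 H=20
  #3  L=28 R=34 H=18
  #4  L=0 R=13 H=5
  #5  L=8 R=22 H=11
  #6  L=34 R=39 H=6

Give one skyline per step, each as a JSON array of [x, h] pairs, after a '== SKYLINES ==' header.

== SKYLINES ==
[[5,18],[13,0]]
[[5,18],[13,0],[19,20],[28,0]]
[[5,18],[13,0],[19,20],[28,18],[34,0]]
[[0,5],[5,18],[13,0],[19,20],[28,18],[34,0]]
[[0,5],[5,18],[13,11],[19,20],[28,18],[34,0]]
[[0,5],[5,18],[13,11],[19,20],[28,18],[34,6],[39,0]]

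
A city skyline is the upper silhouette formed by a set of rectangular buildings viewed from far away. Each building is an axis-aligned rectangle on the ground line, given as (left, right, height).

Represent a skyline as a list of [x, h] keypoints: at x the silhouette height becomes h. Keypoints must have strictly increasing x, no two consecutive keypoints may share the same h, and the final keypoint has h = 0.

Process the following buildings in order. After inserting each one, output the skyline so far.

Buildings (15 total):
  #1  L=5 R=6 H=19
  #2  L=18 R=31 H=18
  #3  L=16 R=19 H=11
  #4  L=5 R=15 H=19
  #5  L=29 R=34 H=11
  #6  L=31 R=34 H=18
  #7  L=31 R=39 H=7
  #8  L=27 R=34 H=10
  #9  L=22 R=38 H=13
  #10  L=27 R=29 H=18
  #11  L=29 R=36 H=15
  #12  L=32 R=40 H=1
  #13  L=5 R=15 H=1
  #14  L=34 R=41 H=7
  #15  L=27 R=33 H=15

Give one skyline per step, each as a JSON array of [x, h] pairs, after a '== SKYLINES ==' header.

== SKYLINES ==
[[5,19],[6,0]]
[[5,19],[6,0],[18,18],[31,0]]
[[5,19],[6,0],[16,11],[18,18],[31,0]]
[[5,19],[15,0],[16,11],[18,18],[31,0]]
[[5,19],[15,0],[16,11],[18,18],[31,11],[34,0]]
[[5,19],[15,0],[16,11],[18,18],[34,0]]
[[5,19],[15,0],[16,11],[18,18],[34,7],[39,0]]
[[5,19],[15,0],[16,11],[18,18],[34,7],[39,0]]
[[5,19],[15,0],[16,11],[18,18],[34,13],[38,7],[39,0]]
[[5,19],[15,0],[16,11],[18,18],[34,13],[38,7],[39,0]]
[[5,19],[15,0],[16,11],[18,18],[34,15],[36,13],[38,7],[39,0]]
[[5,19],[15,0],[16,11],[18,18],[34,15],[36,13],[38,7],[39,1],[40,0]]
[[5,19],[15,0],[16,11],[18,18],[34,15],[36,13],[38,7],[39,1],[40,0]]
[[5,19],[15,0],[16,11],[18,18],[34,15],[36,13],[38,7],[41,0]]
[[5,19],[15,0],[16,11],[18,18],[34,15],[36,13],[38,7],[41,0]]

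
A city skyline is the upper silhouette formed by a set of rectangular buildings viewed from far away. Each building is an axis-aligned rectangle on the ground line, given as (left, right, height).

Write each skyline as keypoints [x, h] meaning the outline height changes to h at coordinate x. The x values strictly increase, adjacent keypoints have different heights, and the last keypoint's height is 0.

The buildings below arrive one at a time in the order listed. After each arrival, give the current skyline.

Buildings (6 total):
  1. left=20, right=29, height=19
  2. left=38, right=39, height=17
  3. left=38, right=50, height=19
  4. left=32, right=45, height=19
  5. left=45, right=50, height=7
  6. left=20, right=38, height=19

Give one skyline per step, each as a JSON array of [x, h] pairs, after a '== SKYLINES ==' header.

== SKYLINES ==
[[20,19],[29,0]]
[[20,19],[29,0],[38,17],[39,0]]
[[20,19],[29,0],[38,19],[50,0]]
[[20,19],[29,0],[32,19],[50,0]]
[[20,19],[29,0],[32,19],[50,0]]
[[20,19],[50,0]]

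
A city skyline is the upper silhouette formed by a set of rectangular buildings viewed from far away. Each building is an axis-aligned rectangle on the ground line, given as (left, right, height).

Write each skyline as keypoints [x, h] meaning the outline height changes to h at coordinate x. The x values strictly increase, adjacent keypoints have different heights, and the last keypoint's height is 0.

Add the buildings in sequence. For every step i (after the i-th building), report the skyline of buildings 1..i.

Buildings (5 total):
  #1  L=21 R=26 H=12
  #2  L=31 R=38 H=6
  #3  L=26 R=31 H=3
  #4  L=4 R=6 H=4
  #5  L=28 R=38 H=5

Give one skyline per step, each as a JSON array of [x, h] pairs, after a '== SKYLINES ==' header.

== SKYLINES ==
[[21,12],[26,0]]
[[21,12],[26,0],[31,6],[38,0]]
[[21,12],[26,3],[31,6],[38,0]]
[[4,4],[6,0],[21,12],[26,3],[31,6],[38,0]]
[[4,4],[6,0],[21,12],[26,3],[28,5],[31,6],[38,0]]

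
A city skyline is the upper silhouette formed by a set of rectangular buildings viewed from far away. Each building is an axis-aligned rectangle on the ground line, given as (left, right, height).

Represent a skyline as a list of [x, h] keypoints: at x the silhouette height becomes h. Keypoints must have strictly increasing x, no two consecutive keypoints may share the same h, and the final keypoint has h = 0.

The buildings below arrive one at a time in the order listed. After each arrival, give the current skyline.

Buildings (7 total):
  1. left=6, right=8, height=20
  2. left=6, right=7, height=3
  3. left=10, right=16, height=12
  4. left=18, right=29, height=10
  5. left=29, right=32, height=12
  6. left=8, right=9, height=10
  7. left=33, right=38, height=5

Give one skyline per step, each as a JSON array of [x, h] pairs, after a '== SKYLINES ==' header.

== SKYLINES ==
[[6,20],[8,0]]
[[6,20],[8,0]]
[[6,20],[8,0],[10,12],[16,0]]
[[6,20],[8,0],[10,12],[16,0],[18,10],[29,0]]
[[6,20],[8,0],[10,12],[16,0],[18,10],[29,12],[32,0]]
[[6,20],[8,10],[9,0],[10,12],[16,0],[18,10],[29,12],[32,0]]
[[6,20],[8,10],[9,0],[10,12],[16,0],[18,10],[29,12],[32,0],[33,5],[38,0]]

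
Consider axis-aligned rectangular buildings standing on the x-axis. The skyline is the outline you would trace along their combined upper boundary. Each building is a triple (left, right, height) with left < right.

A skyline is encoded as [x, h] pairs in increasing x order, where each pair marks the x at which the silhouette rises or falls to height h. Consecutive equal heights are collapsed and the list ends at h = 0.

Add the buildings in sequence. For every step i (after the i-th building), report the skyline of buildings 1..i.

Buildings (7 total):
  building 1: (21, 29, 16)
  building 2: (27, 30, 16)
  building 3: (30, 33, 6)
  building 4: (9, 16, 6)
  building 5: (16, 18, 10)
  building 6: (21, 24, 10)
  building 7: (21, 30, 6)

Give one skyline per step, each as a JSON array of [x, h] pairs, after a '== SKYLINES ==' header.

== SKYLINES ==
[[21,16],[29,0]]
[[21,16],[30,0]]
[[21,16],[30,6],[33,0]]
[[9,6],[16,0],[21,16],[30,6],[33,0]]
[[9,6],[16,10],[18,0],[21,16],[30,6],[33,0]]
[[9,6],[16,10],[18,0],[21,16],[30,6],[33,0]]
[[9,6],[16,10],[18,0],[21,16],[30,6],[33,0]]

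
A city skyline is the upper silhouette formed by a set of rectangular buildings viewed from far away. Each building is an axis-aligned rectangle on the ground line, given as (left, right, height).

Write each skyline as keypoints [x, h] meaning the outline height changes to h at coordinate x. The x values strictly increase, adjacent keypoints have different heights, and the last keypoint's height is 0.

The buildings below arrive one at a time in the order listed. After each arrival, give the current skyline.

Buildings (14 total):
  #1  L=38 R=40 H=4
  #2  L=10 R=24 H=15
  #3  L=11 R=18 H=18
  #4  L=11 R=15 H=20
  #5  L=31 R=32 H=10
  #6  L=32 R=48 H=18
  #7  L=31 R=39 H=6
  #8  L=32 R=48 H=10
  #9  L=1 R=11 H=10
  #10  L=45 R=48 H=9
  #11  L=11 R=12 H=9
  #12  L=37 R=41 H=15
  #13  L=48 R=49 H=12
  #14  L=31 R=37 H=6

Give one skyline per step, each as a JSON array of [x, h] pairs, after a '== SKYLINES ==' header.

== SKYLINES ==
[[38,4],[40,0]]
[[10,15],[24,0],[38,4],[40,0]]
[[10,15],[11,18],[18,15],[24,0],[38,4],[40,0]]
[[10,15],[11,20],[15,18],[18,15],[24,0],[38,4],[40,0]]
[[10,15],[11,20],[15,18],[18,15],[24,0],[31,10],[32,0],[38,4],[40,0]]
[[10,15],[11,20],[15,18],[18,15],[24,0],[31,10],[32,18],[48,0]]
[[10,15],[11,20],[15,18],[18,15],[24,0],[31,10],[32,18],[48,0]]
[[10,15],[11,20],[15,18],[18,15],[24,0],[31,10],[32,18],[48,0]]
[[1,10],[10,15],[11,20],[15,18],[18,15],[24,0],[31,10],[32,18],[48,0]]
[[1,10],[10,15],[11,20],[15,18],[18,15],[24,0],[31,10],[32,18],[48,0]]
[[1,10],[10,15],[11,20],[15,18],[18,15],[24,0],[31,10],[32,18],[48,0]]
[[1,10],[10,15],[11,20],[15,18],[18,15],[24,0],[31,10],[32,18],[48,0]]
[[1,10],[10,15],[11,20],[15,18],[18,15],[24,0],[31,10],[32,18],[48,12],[49,0]]
[[1,10],[10,15],[11,20],[15,18],[18,15],[24,0],[31,10],[32,18],[48,12],[49,0]]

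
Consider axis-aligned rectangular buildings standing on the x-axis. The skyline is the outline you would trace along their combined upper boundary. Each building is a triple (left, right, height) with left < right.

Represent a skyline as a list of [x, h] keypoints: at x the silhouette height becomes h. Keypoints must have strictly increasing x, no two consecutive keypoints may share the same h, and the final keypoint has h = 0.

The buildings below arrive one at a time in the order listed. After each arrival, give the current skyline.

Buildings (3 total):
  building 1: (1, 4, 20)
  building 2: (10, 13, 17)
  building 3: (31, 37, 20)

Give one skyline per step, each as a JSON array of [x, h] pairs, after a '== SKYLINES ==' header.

== SKYLINES ==
[[1,20],[4,0]]
[[1,20],[4,0],[10,17],[13,0]]
[[1,20],[4,0],[10,17],[13,0],[31,20],[37,0]]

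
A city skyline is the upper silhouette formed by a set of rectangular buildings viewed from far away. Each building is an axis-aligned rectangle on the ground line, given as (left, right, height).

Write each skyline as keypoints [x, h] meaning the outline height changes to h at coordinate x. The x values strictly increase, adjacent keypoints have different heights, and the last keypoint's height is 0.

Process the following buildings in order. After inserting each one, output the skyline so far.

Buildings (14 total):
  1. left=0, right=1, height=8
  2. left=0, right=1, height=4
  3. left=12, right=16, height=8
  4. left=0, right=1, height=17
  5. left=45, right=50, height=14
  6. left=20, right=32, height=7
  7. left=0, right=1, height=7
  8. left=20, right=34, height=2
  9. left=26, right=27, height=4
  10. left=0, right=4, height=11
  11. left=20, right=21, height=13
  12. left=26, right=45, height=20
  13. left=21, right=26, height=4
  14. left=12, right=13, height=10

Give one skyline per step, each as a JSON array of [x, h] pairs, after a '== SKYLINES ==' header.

== SKYLINES ==
[[0,8],[1,0]]
[[0,8],[1,0]]
[[0,8],[1,0],[12,8],[16,0]]
[[0,17],[1,0],[12,8],[16,0]]
[[0,17],[1,0],[12,8],[16,0],[45,14],[50,0]]
[[0,17],[1,0],[12,8],[16,0],[20,7],[32,0],[45,14],[50,0]]
[[0,17],[1,0],[12,8],[16,0],[20,7],[32,0],[45,14],[50,0]]
[[0,17],[1,0],[12,8],[16,0],[20,7],[32,2],[34,0],[45,14],[50,0]]
[[0,17],[1,0],[12,8],[16,0],[20,7],[32,2],[34,0],[45,14],[50,0]]
[[0,17],[1,11],[4,0],[12,8],[16,0],[20,7],[32,2],[34,0],[45,14],[50,0]]
[[0,17],[1,11],[4,0],[12,8],[16,0],[20,13],[21,7],[32,2],[34,0],[45,14],[50,0]]
[[0,17],[1,11],[4,0],[12,8],[16,0],[20,13],[21,7],[26,20],[45,14],[50,0]]
[[0,17],[1,11],[4,0],[12,8],[16,0],[20,13],[21,7],[26,20],[45,14],[50,0]]
[[0,17],[1,11],[4,0],[12,10],[13,8],[16,0],[20,13],[21,7],[26,20],[45,14],[50,0]]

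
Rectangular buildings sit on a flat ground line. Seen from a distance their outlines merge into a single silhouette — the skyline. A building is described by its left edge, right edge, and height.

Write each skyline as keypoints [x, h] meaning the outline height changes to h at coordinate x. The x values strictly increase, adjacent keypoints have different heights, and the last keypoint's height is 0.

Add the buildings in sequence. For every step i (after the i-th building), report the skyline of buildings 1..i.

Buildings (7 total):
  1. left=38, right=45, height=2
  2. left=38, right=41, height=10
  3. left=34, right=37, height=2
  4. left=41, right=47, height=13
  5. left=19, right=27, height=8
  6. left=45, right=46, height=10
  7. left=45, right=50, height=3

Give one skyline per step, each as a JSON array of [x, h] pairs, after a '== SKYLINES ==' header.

== SKYLINES ==
[[38,2],[45,0]]
[[38,10],[41,2],[45,0]]
[[34,2],[37,0],[38,10],[41,2],[45,0]]
[[34,2],[37,0],[38,10],[41,13],[47,0]]
[[19,8],[27,0],[34,2],[37,0],[38,10],[41,13],[47,0]]
[[19,8],[27,0],[34,2],[37,0],[38,10],[41,13],[47,0]]
[[19,8],[27,0],[34,2],[37,0],[38,10],[41,13],[47,3],[50,0]]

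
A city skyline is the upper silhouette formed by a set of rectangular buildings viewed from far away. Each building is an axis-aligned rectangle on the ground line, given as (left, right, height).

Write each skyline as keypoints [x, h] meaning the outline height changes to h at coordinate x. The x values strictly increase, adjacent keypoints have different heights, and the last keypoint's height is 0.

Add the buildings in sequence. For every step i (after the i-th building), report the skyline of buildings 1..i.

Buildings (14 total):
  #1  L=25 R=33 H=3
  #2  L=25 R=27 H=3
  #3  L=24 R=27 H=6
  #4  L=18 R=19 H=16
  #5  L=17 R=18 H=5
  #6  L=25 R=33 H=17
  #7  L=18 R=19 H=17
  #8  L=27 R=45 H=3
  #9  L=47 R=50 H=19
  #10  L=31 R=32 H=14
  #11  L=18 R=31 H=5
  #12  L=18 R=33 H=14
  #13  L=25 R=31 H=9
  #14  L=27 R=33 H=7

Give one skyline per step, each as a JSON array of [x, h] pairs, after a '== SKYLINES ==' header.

== SKYLINES ==
[[25,3],[33,0]]
[[25,3],[33,0]]
[[24,6],[27,3],[33,0]]
[[18,16],[19,0],[24,6],[27,3],[33,0]]
[[17,5],[18,16],[19,0],[24,6],[27,3],[33,0]]
[[17,5],[18,16],[19,0],[24,6],[25,17],[33,0]]
[[17,5],[18,17],[19,0],[24,6],[25,17],[33,0]]
[[17,5],[18,17],[19,0],[24,6],[25,17],[33,3],[45,0]]
[[17,5],[18,17],[19,0],[24,6],[25,17],[33,3],[45,0],[47,19],[50,0]]
[[17,5],[18,17],[19,0],[24,6],[25,17],[33,3],[45,0],[47,19],[50,0]]
[[17,5],[18,17],[19,5],[24,6],[25,17],[33,3],[45,0],[47,19],[50,0]]
[[17,5],[18,17],[19,14],[25,17],[33,3],[45,0],[47,19],[50,0]]
[[17,5],[18,17],[19,14],[25,17],[33,3],[45,0],[47,19],[50,0]]
[[17,5],[18,17],[19,14],[25,17],[33,3],[45,0],[47,19],[50,0]]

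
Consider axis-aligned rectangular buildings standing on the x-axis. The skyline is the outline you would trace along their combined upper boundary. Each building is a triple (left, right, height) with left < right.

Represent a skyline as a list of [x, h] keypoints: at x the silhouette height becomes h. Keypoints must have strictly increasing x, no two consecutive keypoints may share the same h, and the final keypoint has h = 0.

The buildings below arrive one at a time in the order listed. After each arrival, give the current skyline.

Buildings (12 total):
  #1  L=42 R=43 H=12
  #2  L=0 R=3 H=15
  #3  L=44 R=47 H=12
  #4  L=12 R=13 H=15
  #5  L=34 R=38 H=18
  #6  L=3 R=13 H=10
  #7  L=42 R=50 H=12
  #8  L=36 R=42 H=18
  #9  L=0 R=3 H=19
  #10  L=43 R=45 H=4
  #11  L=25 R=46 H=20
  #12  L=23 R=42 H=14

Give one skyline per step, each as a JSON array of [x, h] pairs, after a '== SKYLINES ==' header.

== SKYLINES ==
[[42,12],[43,0]]
[[0,15],[3,0],[42,12],[43,0]]
[[0,15],[3,0],[42,12],[43,0],[44,12],[47,0]]
[[0,15],[3,0],[12,15],[13,0],[42,12],[43,0],[44,12],[47,0]]
[[0,15],[3,0],[12,15],[13,0],[34,18],[38,0],[42,12],[43,0],[44,12],[47,0]]
[[0,15],[3,10],[12,15],[13,0],[34,18],[38,0],[42,12],[43,0],[44,12],[47,0]]
[[0,15],[3,10],[12,15],[13,0],[34,18],[38,0],[42,12],[50,0]]
[[0,15],[3,10],[12,15],[13,0],[34,18],[42,12],[50,0]]
[[0,19],[3,10],[12,15],[13,0],[34,18],[42,12],[50,0]]
[[0,19],[3,10],[12,15],[13,0],[34,18],[42,12],[50,0]]
[[0,19],[3,10],[12,15],[13,0],[25,20],[46,12],[50,0]]
[[0,19],[3,10],[12,15],[13,0],[23,14],[25,20],[46,12],[50,0]]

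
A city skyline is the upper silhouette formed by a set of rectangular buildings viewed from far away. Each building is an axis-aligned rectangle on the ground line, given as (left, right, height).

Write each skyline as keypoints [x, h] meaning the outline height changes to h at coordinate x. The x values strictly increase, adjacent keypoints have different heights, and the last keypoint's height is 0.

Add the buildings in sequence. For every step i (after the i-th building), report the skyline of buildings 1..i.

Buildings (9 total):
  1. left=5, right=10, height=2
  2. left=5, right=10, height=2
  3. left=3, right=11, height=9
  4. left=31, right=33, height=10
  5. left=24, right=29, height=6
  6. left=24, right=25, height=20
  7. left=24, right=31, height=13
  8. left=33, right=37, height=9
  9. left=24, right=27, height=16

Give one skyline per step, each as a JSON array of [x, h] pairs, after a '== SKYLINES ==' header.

== SKYLINES ==
[[5,2],[10,0]]
[[5,2],[10,0]]
[[3,9],[11,0]]
[[3,9],[11,0],[31,10],[33,0]]
[[3,9],[11,0],[24,6],[29,0],[31,10],[33,0]]
[[3,9],[11,0],[24,20],[25,6],[29,0],[31,10],[33,0]]
[[3,9],[11,0],[24,20],[25,13],[31,10],[33,0]]
[[3,9],[11,0],[24,20],[25,13],[31,10],[33,9],[37,0]]
[[3,9],[11,0],[24,20],[25,16],[27,13],[31,10],[33,9],[37,0]]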